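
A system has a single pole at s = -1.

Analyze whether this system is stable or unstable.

Pole at s = -1 is in the left half-plane. Stable.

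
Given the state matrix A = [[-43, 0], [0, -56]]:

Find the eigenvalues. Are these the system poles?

For diagonal matrix, eigenvalues are diagonal entries: λ₁ = -43, λ₂ = -56. Eigenvalues of A = system poles.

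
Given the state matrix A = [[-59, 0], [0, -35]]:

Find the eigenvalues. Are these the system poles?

For diagonal matrix, eigenvalues are diagonal entries: λ₁ = -59, λ₂ = -35. Eigenvalues of A = system poles.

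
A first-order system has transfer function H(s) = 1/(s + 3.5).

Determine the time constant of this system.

For H(s) = 1/(s + 1/τ), the pole is at -1/τ = -3.5, so τ = 1/3.5 = 0.2857 s.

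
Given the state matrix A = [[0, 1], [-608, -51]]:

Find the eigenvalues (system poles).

det(A - λI) = λ² - (-51)λ + 608 = (λ - (-32))(λ - (-19)). Eigenvalues: -32, -19.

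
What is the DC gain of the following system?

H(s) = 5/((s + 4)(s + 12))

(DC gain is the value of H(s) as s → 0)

DC gain = H(0) = 5/(4 × 12) = 5/48 = 0.1042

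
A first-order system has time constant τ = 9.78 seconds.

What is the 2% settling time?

For first-order system, 2% settling time ≈ 4τ = 4 × 9.78 = 39.12 s.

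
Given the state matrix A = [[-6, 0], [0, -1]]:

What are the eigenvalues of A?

For diagonal matrix, eigenvalues are diagonal entries: λ₁ = -6, λ₂ = -1.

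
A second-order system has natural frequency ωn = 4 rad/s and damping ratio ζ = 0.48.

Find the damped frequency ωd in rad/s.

ωd = ωn√(1 - ζ²) = 4√(1 - 0.48²) = 3.51 rad/s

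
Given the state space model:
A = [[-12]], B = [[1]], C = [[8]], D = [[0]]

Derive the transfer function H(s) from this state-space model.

(sI - A)⁻¹ = 1/(s + 12). H(s) = 8 × 1/(s + 12) + 0 = 8/(s + 12).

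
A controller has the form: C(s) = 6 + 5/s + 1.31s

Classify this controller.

This is a Proportional-Integral-Derivative (PID) controller.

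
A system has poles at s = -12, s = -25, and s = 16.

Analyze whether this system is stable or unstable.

Pole(s) at s = 16 are not in the left half-plane. System is unstable.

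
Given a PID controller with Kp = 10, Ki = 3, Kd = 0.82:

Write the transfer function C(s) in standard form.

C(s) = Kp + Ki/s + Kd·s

Substituting values: C(s) = 10 + 3/s + 0.82s = (0.82s² + 10s + 3)/s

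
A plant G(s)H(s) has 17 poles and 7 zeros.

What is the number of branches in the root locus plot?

Root locus has n branches where n = number of poles = 17.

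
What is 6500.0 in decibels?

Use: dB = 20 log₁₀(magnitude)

dB = 20 log₁₀(6500.0) = 76.3 dB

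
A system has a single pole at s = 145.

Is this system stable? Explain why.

Pole at s = 145 is in the right half-plane. Unstable.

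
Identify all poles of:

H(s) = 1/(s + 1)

Pole is where denominator = 0: s + 1 = 0, so s = -1.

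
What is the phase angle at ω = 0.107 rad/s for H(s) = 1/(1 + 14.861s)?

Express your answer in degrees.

Phase = -arctan(ωτ) = -arctan(0.107 × 14.861) = -57.8°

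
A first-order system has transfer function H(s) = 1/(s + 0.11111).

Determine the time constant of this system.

For H(s) = 1/(s + 1/τ), the pole is at -1/τ = -0.11111, so τ = 1/0.11111 = 9 s.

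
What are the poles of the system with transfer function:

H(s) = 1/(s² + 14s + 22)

Discriminant = 14² - 4×1×22 = 196 - 88 = 108 > 0, so two distinct real poles. Using quadratic formula: s = (-14 ± √108)/(2×1) = (-14 ± √108)/2, with √108 ≈ 10.3923. s₁ ≈ -1.8038, s₂ ≈ -12.1962. Poles: s₁ = -1.8038, s₂ = -12.1962.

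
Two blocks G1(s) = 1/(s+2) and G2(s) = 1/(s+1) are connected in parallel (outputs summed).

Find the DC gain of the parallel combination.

Parallel: G_eq = G1 + G2. DC gain = G1(0) + G2(0) = 1/2 + 1/1 = 0.5 + 1 = 1.5.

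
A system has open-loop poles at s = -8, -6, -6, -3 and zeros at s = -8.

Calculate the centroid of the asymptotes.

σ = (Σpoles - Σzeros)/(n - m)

σ = (Σpoles - Σzeros)/(n - m) = (-23 - (-8))/(4 - 1) = -15/3 = -5.0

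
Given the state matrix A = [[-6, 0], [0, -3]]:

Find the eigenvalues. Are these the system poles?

For diagonal matrix, eigenvalues are diagonal entries: λ₁ = -6, λ₂ = -3. Eigenvalues of A = system poles.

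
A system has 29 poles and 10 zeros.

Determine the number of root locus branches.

Root locus has n branches where n = number of poles = 29.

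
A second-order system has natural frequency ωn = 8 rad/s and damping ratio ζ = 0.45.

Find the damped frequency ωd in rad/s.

ωd = ωn√(1 - ζ²) = 8√(1 - 0.45²) = 7.14 rad/s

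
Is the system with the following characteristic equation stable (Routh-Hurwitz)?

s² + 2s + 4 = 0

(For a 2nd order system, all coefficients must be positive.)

Coefficients: 1, 2, 4. All positive, so system is stable.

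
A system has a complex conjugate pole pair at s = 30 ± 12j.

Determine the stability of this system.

Real part of poles is 30 (> 0, right half-plane). Unstable.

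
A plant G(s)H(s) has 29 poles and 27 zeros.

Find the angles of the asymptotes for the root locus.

n - m = 29 - 27 = 2. Angles: θk = (2k + 1)·180°/2 = 90°, 270°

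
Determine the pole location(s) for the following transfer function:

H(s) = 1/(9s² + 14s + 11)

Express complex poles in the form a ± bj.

Discriminant = 14² - 4×9×11 = 196 - 396 = -200 < 0, so the poles are a complex conjugate pair s = (-14 ± j√200)/(2×9). Real part = -14/(2×9) = -14/18 ≈ -0.7778; imaginary part = ±√200/(2×9) ≈ 0.7857. Poles: s = -0.7778 ± 0.7857j.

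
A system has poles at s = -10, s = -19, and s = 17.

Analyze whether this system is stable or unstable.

Pole(s) at s = 17 are not in the left half-plane. System is unstable.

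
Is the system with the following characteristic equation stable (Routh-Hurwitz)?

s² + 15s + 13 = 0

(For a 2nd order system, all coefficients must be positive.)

Coefficients: 1, 15, 13. All positive, so system is stable.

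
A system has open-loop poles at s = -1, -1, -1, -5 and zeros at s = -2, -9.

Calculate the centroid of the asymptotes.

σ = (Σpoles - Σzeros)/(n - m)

σ = (Σpoles - Σzeros)/(n - m) = (-8 - (-11))/(4 - 2) = 3/2 = 1.5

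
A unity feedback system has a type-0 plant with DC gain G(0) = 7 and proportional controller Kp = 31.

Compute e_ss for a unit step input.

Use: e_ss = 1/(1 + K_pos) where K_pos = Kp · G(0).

K_pos = Kp · G(0) = 31 × 7 = 217. e_ss = 1/(1 + 217) = 0.0046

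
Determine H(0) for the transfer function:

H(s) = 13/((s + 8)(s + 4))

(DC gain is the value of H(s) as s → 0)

DC gain = H(0) = 13/(8 × 4) = 13/32 = 0.40625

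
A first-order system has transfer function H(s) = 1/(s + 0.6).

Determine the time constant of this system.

For H(s) = 1/(s + 1/τ), the pole is at -1/τ = -0.6, so τ = 1/0.6 = 1.6667 s.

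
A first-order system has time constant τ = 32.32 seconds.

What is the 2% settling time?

For first-order system, 2% settling time ≈ 4τ = 4 × 32.32 = 129.28 s.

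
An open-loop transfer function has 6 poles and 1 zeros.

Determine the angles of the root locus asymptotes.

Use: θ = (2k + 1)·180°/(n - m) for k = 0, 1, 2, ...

n - m = 6 - 1 = 5. Angles: θk = (2k + 1)·180°/5 = 36°, 108°, 180°, 252°, 324°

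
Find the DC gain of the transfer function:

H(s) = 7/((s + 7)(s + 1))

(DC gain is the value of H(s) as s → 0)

DC gain = H(0) = 7/(7 × 1) = 7/7 = 1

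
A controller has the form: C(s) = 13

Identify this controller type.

This is a Proportional (P) controller.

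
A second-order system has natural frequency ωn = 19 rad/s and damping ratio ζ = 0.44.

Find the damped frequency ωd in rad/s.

ωd = ωn√(1 - ζ²) = 19√(1 - 0.44²) = 17.06 rad/s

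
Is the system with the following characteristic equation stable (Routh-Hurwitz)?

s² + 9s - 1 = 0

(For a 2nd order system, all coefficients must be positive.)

Coefficients: 1, 9, -1. c=-1 not positive, so system is unstable.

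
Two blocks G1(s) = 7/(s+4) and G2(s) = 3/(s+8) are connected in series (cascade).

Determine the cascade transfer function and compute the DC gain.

Series: multiply transfer functions. G_eq = 7/(s+4) × 3/(s+8) = 21/((s+4)(s+8)). DC gain = 21/(4×8) = 0.65625.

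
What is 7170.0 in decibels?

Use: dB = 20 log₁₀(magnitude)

dB = 20 log₁₀(7170.0) = 77.1 dB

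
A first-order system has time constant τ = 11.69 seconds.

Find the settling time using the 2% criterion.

For first-order system, 2% settling time ≈ 4τ = 4 × 11.69 = 46.76 s.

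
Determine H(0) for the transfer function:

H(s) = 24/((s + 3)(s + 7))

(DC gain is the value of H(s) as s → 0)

DC gain = H(0) = 24/(3 × 7) = 24/21 = 1.1429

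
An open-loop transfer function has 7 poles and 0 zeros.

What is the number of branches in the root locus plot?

Root locus has n branches where n = number of poles = 7.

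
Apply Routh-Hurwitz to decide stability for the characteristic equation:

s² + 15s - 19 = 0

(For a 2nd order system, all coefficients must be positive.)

Coefficients: 1, 15, -19. c=-19 not positive, so system is unstable.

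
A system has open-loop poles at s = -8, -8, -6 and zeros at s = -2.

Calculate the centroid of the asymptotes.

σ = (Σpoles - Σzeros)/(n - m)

σ = (Σpoles - Σzeros)/(n - m) = (-22 - (-2))/(3 - 1) = -20/2 = -10.0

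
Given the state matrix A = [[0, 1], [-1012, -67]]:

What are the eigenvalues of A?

det(A - λI) = λ² - (-67)λ + 1012 = (λ - (-44))(λ - (-23)). Eigenvalues: -44, -23.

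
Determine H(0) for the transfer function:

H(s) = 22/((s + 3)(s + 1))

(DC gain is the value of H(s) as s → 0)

DC gain = H(0) = 22/(3 × 1) = 22/3 = 7.3333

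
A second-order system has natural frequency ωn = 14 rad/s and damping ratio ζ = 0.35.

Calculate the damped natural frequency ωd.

ωd = ωn√(1 - ζ²) = 14√(1 - 0.35²) = 13.11 rad/s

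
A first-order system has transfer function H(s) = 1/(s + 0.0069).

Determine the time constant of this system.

For H(s) = 1/(s + 1/τ), the pole is at -1/τ = -0.0069, so τ = 1/0.0069 = 144.9 s.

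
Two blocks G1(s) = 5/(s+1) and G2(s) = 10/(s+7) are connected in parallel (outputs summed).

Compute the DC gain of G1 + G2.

Parallel: G_eq = G1 + G2. DC gain = G1(0) + G2(0) = 5/1 + 10/7 = 5 + 1.4286 = 6.4286.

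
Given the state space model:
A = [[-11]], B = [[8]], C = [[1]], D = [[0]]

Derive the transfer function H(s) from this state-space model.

(sI - A)⁻¹ = 1/(s + 11). H(s) = 1 × 8/(s + 11) + 0 = 8/(s + 11).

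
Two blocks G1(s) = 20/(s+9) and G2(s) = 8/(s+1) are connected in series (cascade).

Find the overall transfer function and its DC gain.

Series: multiply transfer functions. G_eq = 20/(s+9) × 8/(s+1) = 160/((s+9)(s+1)). DC gain = 160/(9×1) = 17.7778.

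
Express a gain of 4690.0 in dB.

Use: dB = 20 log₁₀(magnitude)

dB = 20 log₁₀(4690.0) = 73.4 dB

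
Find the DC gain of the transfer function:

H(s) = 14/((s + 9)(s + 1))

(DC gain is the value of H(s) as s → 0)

DC gain = H(0) = 14/(9 × 1) = 14/9 = 1.5556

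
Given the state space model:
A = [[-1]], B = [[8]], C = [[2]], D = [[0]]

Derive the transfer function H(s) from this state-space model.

(sI - A)⁻¹ = 1/(s + 1). H(s) = 2 × 8/(s + 1) + 0 = 16/(s + 1).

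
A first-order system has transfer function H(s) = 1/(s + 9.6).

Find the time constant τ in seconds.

For H(s) = 1/(s + 1/τ), the pole is at -1/τ = -9.6, so τ = 1/9.6 = 0.1042 s.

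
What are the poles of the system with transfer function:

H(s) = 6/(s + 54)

Pole is where denominator = 0: s + 54 = 0, so s = -54.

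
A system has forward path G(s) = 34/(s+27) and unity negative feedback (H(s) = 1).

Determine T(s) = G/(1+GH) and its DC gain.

T(s) = G/(1+GH) = [34/(s+27)] / [1 + 34/(s+27)] = 34/(s+27+34) = 34/(s+61). DC gain = 34/61 = 0.5574.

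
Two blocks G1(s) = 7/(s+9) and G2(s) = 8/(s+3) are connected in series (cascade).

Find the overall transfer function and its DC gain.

Series: multiply transfer functions. G_eq = 7/(s+9) × 8/(s+3) = 56/((s+9)(s+3)). DC gain = 56/(9×3) = 2.0741.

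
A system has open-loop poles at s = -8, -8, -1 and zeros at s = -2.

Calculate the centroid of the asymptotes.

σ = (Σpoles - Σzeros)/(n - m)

σ = (Σpoles - Σzeros)/(n - m) = (-17 - (-2))/(3 - 1) = -15/2 = -7.5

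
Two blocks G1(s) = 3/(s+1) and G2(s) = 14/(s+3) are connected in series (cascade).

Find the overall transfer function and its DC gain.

Series: multiply transfer functions. G_eq = 3/(s+1) × 14/(s+3) = 42/((s+1)(s+3)). DC gain = 42/(1×3) = 14.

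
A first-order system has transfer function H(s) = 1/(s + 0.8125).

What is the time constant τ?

For H(s) = 1/(s + 1/τ), the pole is at -1/τ = -0.8125, so τ = 1/0.8125 = 1.2308 s.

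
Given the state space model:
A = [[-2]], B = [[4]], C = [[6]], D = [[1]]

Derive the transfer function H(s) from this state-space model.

(sI - A)⁻¹ = 1/(s + 2). H(s) = 6×4/(s + 2) + 1 = (s + 26)/(s + 2).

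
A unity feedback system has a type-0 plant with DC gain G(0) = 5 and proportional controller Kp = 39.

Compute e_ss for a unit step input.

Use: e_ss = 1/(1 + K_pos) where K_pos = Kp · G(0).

K_pos = Kp · G(0) = 39 × 5 = 195. e_ss = 1/(1 + 195) = 0.0051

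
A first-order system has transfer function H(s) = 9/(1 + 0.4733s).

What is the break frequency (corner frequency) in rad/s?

Corner frequency = 1/τ = 1/0.4733 = 2.113 rad/s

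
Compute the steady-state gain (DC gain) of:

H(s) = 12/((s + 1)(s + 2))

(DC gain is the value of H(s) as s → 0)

DC gain = H(0) = 12/(1 × 2) = 12/2 = 6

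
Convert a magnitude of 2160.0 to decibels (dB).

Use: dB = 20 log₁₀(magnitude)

dB = 20 log₁₀(2160.0) = 66.7 dB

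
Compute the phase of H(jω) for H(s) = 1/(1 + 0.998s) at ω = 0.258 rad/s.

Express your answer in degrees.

Phase = -arctan(ωτ) = -arctan(0.258 × 0.998) = -14.4°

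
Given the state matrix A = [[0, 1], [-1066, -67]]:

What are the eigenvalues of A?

det(A - λI) = λ² - (-67)λ + 1066 = (λ - (-26))(λ - (-41)). Eigenvalues: -26, -41.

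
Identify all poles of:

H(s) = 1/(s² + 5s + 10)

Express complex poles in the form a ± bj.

Discriminant = 5² - 4×1×10 = 25 - 40 = -15 < 0, so the poles are a complex conjugate pair s = (-5 ± j√15)/(2×1). Real part = -5/(2×1) = -5/2 = -2.5; imaginary part = ±√15/(2×1) ≈ 1.9365. Poles: s = -2.5 ± 1.9365j.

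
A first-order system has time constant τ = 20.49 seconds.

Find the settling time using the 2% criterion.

For first-order system, 2% settling time ≈ 4τ = 4 × 20.49 = 81.96 s.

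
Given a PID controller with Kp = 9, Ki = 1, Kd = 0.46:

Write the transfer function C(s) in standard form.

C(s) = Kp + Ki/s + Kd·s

Substituting values: C(s) = 9 + 1/s + 0.46s = (0.46s² + 9s + 1)/s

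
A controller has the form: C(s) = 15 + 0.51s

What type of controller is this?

This is a Proportional-Derivative (PD) controller.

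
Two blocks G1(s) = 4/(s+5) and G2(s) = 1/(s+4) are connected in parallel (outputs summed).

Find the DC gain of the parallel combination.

Parallel: G_eq = G1 + G2. DC gain = G1(0) + G2(0) = 4/5 + 1/4 = 0.8 + 0.25 = 1.05.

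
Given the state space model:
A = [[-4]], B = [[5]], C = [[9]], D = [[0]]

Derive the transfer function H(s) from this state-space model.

(sI - A)⁻¹ = 1/(s + 4). H(s) = 9 × 5/(s + 4) + 0 = 45/(s + 4).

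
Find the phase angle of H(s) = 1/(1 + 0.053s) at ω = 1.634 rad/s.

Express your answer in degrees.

Phase = -arctan(ωτ) = -arctan(1.634 × 0.053) = -4.9°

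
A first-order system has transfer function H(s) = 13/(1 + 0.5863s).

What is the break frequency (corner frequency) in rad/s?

Corner frequency = 1/τ = 1/0.5863 = 1.706 rad/s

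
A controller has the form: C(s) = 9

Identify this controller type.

This is a Proportional (P) controller.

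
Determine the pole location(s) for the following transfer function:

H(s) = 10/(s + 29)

Pole is where denominator = 0: s + 29 = 0, so s = -29.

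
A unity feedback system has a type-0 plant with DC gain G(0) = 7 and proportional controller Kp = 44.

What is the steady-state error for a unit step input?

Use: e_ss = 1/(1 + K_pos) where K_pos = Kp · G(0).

K_pos = Kp · G(0) = 44 × 7 = 308. e_ss = 1/(1 + 308) = 0.0032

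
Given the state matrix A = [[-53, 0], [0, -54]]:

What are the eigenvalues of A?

For diagonal matrix, eigenvalues are diagonal entries: λ₁ = -53, λ₂ = -54.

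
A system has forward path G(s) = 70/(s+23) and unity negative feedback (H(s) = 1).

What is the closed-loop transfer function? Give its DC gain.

T(s) = G/(1+GH) = [70/(s+23)] / [1 + 70/(s+23)] = 70/(s+23+70) = 70/(s+93). DC gain = 70/93 = 0.7527.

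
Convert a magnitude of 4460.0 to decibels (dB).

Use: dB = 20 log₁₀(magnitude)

dB = 20 log₁₀(4460.0) = 73.0 dB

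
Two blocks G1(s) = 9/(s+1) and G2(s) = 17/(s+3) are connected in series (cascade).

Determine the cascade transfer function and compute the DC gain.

Series: multiply transfer functions. G_eq = 9/(s+1) × 17/(s+3) = 153/((s+1)(s+3)). DC gain = 153/(1×3) = 51.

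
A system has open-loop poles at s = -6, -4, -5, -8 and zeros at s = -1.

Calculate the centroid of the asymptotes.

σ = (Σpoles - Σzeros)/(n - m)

σ = (Σpoles - Σzeros)/(n - m) = (-23 - (-1))/(4 - 1) = -22/3 = -7.33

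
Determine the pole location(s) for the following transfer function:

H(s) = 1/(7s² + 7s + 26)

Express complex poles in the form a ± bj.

Discriminant = 7² - 4×7×26 = 49 - 728 = -679 < 0, so the poles are a complex conjugate pair s = (-7 ± j√679)/(2×7). Real part = -7/(2×7) = -7/14 = -0.5; imaginary part = ±√679/(2×7) ≈ 1.8613. Poles: s = -0.5 ± 1.8613j.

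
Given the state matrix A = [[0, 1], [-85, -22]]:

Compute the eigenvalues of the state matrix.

det(A - λI) = λ² - (-22)λ + 85 = (λ - (-5))(λ - (-17)). Eigenvalues: -5, -17.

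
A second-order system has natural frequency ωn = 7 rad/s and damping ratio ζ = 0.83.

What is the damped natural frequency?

ωd = ωn√(1 - ζ²) = 7√(1 - 0.83²) = 3.9 rad/s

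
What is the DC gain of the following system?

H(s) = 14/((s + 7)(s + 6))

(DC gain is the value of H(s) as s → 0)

DC gain = H(0) = 14/(7 × 6) = 14/42 = 0.3333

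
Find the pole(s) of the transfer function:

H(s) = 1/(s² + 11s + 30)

Discriminant = 11² - 4×1×30 = 121 - 120 = 1 > 0, so two distinct real poles. Using quadratic formula: s = (-11 ± √1)/(2×1) = (-11 ± √1)/2, with √1 = 1. s₁ = -10/2 = -5, s₂ = -12/2 = -6. Poles: s₁ = -5, s₂ = -6.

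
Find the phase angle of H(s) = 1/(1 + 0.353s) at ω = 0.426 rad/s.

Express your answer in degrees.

Phase = -arctan(ωτ) = -arctan(0.426 × 0.353) = -8.6°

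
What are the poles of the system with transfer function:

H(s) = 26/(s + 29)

Pole is where denominator = 0: s + 29 = 0, so s = -29.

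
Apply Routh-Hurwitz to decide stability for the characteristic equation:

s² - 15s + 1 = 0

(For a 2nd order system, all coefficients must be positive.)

Coefficients: 1, -15, 1. b=-15 not positive, so system is unstable.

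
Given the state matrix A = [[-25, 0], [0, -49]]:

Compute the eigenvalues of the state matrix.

For diagonal matrix, eigenvalues are diagonal entries: λ₁ = -25, λ₂ = -49.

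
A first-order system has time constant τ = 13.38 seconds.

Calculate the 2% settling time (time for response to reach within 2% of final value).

For first-order system, 2% settling time ≈ 4τ = 4 × 13.38 = 53.52 s.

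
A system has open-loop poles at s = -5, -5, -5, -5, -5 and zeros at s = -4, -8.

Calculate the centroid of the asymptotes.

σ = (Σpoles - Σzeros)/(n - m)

σ = (Σpoles - Σzeros)/(n - m) = (-25 - (-12))/(5 - 2) = -13/3 = -4.33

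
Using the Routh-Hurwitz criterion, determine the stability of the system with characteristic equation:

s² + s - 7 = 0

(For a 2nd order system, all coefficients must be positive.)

Coefficients: 1, 1, -7. c=-7 not positive, so system is unstable.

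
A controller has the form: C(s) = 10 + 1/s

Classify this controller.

This is a Proportional-Integral (PI) controller.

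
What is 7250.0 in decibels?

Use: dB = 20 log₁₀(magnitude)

dB = 20 log₁₀(7250.0) = 77.2 dB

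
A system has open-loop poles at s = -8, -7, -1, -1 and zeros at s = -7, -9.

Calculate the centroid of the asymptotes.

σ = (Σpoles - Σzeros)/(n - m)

σ = (Σpoles - Σzeros)/(n - m) = (-17 - (-16))/(4 - 2) = -1/2 = -0.5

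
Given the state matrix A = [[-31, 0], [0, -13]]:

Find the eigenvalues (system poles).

For diagonal matrix, eigenvalues are diagonal entries: λ₁ = -31, λ₂ = -13.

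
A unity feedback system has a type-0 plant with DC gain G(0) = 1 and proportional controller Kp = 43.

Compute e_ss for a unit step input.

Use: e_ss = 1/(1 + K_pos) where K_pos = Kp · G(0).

K_pos = Kp · G(0) = 43 × 1 = 43. e_ss = 1/(1 + 43) = 0.0227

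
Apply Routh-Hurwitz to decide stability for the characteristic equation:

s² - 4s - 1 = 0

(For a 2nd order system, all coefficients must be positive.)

Coefficients: 1, -4, -1. b=-4, c=-1 not positive, so system is unstable.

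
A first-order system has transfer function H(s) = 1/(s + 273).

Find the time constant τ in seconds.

For H(s) = 1/(s + 1/τ), the pole is at -1/τ = -273, so τ = 1/273 = 0.0037 s.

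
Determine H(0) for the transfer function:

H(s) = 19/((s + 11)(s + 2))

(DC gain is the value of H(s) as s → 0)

DC gain = H(0) = 19/(11 × 2) = 19/22 = 0.8636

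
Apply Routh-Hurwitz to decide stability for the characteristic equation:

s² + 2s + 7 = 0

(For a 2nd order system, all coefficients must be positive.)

Coefficients: 1, 2, 7. All positive, so system is stable.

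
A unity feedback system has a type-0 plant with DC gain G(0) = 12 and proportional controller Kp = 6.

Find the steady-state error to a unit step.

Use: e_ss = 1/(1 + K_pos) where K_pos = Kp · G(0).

K_pos = Kp · G(0) = 6 × 12 = 72. e_ss = 1/(1 + 72) = 0.0137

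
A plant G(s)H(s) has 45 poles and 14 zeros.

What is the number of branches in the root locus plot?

Root locus has n branches where n = number of poles = 45.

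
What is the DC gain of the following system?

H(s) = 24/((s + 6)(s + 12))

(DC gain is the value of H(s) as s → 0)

DC gain = H(0) = 24/(6 × 12) = 24/72 = 0.3333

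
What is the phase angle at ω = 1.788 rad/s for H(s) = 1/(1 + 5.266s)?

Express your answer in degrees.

Phase = -arctan(ωτ) = -arctan(1.788 × 5.266) = -83.9°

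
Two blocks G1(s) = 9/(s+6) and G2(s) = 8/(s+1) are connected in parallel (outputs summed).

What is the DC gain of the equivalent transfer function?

Parallel: G_eq = G1 + G2. DC gain = G1(0) + G2(0) = 9/6 + 8/1 = 1.5 + 8 = 9.5.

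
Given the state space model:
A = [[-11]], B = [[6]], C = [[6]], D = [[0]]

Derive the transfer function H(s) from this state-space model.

(sI - A)⁻¹ = 1/(s + 11). H(s) = 6 × 6/(s + 11) + 0 = 36/(s + 11).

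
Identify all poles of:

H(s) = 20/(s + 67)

Pole is where denominator = 0: s + 67 = 0, so s = -67.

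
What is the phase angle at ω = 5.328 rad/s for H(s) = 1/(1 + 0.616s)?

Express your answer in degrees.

Phase = -arctan(ωτ) = -arctan(5.328 × 0.616) = -73.1°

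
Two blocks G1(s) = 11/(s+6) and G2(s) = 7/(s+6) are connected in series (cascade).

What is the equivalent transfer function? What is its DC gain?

Series: multiply transfer functions. G_eq = 11/(s+6) × 7/(s+6) = 77/((s+6)(s+6)). DC gain = 77/(6×6) = 2.1389.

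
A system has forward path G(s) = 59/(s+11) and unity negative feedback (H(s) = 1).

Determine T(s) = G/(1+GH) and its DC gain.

T(s) = G/(1+GH) = [59/(s+11)] / [1 + 59/(s+11)] = 59/(s+11+59) = 59/(s+70). DC gain = 59/70 = 0.8429.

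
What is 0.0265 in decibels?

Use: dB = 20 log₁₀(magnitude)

dB = 20 log₁₀(0.0265) = -31.5 dB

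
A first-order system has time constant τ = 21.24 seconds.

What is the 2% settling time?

For first-order system, 2% settling time ≈ 4τ = 4 × 21.24 = 84.96 s.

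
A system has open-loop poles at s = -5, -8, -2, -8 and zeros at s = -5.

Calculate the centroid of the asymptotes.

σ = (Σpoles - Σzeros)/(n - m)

σ = (Σpoles - Σzeros)/(n - m) = (-23 - (-5))/(4 - 1) = -18/3 = -6.0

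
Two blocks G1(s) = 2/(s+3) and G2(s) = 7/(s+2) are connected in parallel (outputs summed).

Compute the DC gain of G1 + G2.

Parallel: G_eq = G1 + G2. DC gain = G1(0) + G2(0) = 2/3 + 7/2 = 0.6667 + 3.5 = 4.1667.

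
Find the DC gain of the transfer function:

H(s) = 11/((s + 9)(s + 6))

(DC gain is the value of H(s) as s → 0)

DC gain = H(0) = 11/(9 × 6) = 11/54 = 0.2037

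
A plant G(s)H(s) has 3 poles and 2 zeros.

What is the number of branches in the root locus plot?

Root locus has n branches where n = number of poles = 3.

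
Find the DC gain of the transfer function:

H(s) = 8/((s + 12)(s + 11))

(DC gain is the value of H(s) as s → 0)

DC gain = H(0) = 8/(12 × 11) = 8/132 = 0.0606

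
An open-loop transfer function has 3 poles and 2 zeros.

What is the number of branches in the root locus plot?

Root locus has n branches where n = number of poles = 3.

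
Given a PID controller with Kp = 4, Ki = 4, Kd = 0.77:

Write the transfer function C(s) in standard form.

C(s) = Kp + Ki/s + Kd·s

Substituting values: C(s) = 4 + 4/s + 0.77s = (0.77s² + 4s + 4)/s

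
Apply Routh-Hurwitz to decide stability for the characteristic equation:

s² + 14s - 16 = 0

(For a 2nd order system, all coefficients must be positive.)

Coefficients: 1, 14, -16. c=-16 not positive, so system is unstable.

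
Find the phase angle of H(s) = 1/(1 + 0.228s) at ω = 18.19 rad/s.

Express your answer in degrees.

Phase = -arctan(ωτ) = -arctan(18.19 × 0.228) = -76.4°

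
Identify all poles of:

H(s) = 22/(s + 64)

Pole is where denominator = 0: s + 64 = 0, so s = -64.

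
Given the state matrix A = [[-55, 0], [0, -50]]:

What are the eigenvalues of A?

For diagonal matrix, eigenvalues are diagonal entries: λ₁ = -55, λ₂ = -50.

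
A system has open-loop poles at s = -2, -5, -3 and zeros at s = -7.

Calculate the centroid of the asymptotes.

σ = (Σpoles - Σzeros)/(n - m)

σ = (Σpoles - Σzeros)/(n - m) = (-10 - (-7))/(3 - 1) = -3/2 = -1.5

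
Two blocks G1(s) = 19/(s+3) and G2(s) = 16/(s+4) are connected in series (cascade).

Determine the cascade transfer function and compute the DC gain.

Series: multiply transfer functions. G_eq = 19/(s+3) × 16/(s+4) = 304/((s+3)(s+4)). DC gain = 304/(3×4) = 25.3333.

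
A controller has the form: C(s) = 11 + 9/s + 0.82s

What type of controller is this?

This is a Proportional-Integral-Derivative (PID) controller.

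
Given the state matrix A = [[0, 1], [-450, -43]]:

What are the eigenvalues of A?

det(A - λI) = λ² - (-43)λ + 450 = (λ - (-18))(λ - (-25)). Eigenvalues: -18, -25.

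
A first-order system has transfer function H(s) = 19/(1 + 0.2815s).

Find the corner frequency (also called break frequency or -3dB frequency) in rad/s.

Corner frequency = 1/τ = 1/0.2815 = 3.552 rad/s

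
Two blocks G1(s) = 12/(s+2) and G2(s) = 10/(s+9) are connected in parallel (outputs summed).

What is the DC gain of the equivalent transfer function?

Parallel: G_eq = G1 + G2. DC gain = G1(0) + G2(0) = 12/2 + 10/9 = 6 + 1.1111 = 7.1111.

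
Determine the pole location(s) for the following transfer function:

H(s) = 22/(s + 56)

Pole is where denominator = 0: s + 56 = 0, so s = -56.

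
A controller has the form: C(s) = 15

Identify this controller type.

This is a Proportional (P) controller.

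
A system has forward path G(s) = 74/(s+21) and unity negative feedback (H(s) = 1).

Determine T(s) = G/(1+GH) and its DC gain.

T(s) = G/(1+GH) = [74/(s+21)] / [1 + 74/(s+21)] = 74/(s+21+74) = 74/(s+95). DC gain = 74/95 = 0.7789.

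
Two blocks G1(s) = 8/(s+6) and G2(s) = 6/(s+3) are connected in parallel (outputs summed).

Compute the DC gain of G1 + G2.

Parallel: G_eq = G1 + G2. DC gain = G1(0) + G2(0) = 8/6 + 6/3 = 1.3333 + 2 = 3.3333.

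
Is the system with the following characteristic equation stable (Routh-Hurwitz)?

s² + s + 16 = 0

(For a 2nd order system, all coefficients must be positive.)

Coefficients: 1, 1, 16. All positive, so system is stable.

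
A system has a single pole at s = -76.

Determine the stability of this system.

Pole at s = -76 is in the left half-plane. Stable.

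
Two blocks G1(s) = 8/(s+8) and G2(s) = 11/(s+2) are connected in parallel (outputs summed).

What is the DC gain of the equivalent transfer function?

Parallel: G_eq = G1 + G2. DC gain = G1(0) + G2(0) = 8/8 + 11/2 = 1 + 5.5 = 6.5.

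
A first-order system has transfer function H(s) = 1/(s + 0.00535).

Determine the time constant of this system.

For H(s) = 1/(s + 1/τ), the pole is at -1/τ = -0.00535, so τ = 1/0.00535 = 186.9 s.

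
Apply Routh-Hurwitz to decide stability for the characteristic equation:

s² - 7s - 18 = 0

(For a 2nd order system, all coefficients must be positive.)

Coefficients: 1, -7, -18. b=-7, c=-18 not positive, so system is unstable.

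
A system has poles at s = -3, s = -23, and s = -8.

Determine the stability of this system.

All poles are in the left half-plane. System is stable.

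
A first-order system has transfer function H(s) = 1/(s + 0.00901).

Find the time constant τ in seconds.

For H(s) = 1/(s + 1/τ), the pole is at -1/τ = -0.00901, so τ = 1/0.00901 = 111 s.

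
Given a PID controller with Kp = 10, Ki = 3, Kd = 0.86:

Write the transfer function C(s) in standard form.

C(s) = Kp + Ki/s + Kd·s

Substituting values: C(s) = 10 + 3/s + 0.86s = (0.86s² + 10s + 3)/s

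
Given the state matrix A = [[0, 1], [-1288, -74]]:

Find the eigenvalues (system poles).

det(A - λI) = λ² - (-74)λ + 1288 = (λ - (-46))(λ - (-28)). Eigenvalues: -46, -28.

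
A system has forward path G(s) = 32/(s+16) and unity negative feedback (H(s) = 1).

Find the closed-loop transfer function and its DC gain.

T(s) = G/(1+GH) = [32/(s+16)] / [1 + 32/(s+16)] = 32/(s+16+32) = 32/(s+48). DC gain = 32/48 = 0.6667.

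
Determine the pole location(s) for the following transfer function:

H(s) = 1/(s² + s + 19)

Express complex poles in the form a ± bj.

Discriminant = 1² - 4×1×19 = 1 - 76 = -75 < 0, so the poles are a complex conjugate pair s = (-1 ± j√75)/(2×1). Real part = -1/(2×1) = -1/2 = -0.5; imaginary part = ±√75/(2×1) ≈ 4.3301. Poles: s = -0.5 ± 4.3301j.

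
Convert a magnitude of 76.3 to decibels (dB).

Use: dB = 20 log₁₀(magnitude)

dB = 20 log₁₀(76.3) = 37.7 dB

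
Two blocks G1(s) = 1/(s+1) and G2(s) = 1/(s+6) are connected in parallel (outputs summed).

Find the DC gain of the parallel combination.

Parallel: G_eq = G1 + G2. DC gain = G1(0) + G2(0) = 1/1 + 1/6 = 1 + 0.1667 = 1.1667.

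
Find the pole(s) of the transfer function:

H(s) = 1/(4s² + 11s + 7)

Discriminant = 11² - 4×4×7 = 121 - 112 = 9 > 0, so two distinct real poles. Using quadratic formula: s = (-11 ± √9)/(2×4) = (-11 ± √9)/8, with √9 = 3. s₁ = -8/8 = -1, s₂ = -14/8 = -1.75. Poles: s₁ = -1, s₂ = -1.75.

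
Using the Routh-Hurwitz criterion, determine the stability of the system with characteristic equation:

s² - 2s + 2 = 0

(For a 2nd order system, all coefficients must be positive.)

Coefficients: 1, -2, 2. b=-2 not positive, so system is unstable.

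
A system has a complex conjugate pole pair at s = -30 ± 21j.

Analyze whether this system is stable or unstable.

Real part of poles is -30 (< 0, left half-plane). Stable.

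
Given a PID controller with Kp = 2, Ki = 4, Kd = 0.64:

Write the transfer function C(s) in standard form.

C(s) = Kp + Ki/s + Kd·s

Substituting values: C(s) = 2 + 4/s + 0.64s = (0.64s² + 2s + 4)/s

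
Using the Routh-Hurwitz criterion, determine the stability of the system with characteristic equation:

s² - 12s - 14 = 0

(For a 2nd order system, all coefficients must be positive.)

Coefficients: 1, -12, -14. b=-12, c=-14 not positive, so system is unstable.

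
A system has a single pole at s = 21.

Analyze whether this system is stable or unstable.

Pole at s = 21 is in the right half-plane. Unstable.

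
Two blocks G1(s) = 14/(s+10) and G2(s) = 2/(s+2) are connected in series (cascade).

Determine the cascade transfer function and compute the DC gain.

Series: multiply transfer functions. G_eq = 14/(s+10) × 2/(s+2) = 28/((s+10)(s+2)). DC gain = 28/(10×2) = 1.4.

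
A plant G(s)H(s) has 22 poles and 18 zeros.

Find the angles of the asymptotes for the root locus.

n - m = 22 - 18 = 4. Angles: θk = (2k + 1)·180°/4 = 45°, 135°, 225°, 315°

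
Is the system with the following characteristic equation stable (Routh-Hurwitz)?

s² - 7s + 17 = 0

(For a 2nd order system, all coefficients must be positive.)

Coefficients: 1, -7, 17. b=-7 not positive, so system is unstable.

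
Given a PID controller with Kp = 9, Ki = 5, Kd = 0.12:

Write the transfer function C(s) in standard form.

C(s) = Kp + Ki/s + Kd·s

Substituting values: C(s) = 9 + 5/s + 0.12s = (0.12s² + 9s + 5)/s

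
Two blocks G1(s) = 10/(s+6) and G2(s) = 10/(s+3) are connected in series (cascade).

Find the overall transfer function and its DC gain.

Series: multiply transfer functions. G_eq = 10/(s+6) × 10/(s+3) = 100/((s+6)(s+3)). DC gain = 100/(6×3) = 5.5556.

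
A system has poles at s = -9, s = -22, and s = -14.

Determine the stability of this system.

All poles are in the left half-plane. System is stable.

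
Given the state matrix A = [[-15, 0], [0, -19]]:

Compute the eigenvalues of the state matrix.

For diagonal matrix, eigenvalues are diagonal entries: λ₁ = -15, λ₂ = -19.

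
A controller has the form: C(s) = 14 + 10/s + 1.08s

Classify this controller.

This is a Proportional-Integral-Derivative (PID) controller.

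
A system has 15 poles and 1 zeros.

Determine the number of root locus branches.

Root locus has n branches where n = number of poles = 15.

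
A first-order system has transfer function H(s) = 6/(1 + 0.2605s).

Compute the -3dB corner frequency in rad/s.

Corner frequency = 1/τ = 1/0.2605 = 3.839 rad/s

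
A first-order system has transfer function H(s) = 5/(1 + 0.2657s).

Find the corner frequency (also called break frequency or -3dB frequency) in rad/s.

Corner frequency = 1/τ = 1/0.2657 = 3.764 rad/s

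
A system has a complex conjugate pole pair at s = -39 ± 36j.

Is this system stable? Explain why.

Real part of poles is -39 (< 0, left half-plane). Stable.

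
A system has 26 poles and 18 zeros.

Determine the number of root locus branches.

Root locus has n branches where n = number of poles = 26.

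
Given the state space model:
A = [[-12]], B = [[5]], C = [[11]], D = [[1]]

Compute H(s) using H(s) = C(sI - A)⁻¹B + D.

(sI - A)⁻¹ = 1/(s + 12). H(s) = 11×5/(s + 12) + 1 = (s + 67)/(s + 12).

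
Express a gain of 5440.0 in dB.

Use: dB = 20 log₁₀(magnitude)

dB = 20 log₁₀(5440.0) = 74.7 dB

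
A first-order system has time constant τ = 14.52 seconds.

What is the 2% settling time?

For first-order system, 2% settling time ≈ 4τ = 4 × 14.52 = 58.08 s.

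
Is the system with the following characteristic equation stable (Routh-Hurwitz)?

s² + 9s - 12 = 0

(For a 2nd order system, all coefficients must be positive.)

Coefficients: 1, 9, -12. c=-12 not positive, so system is unstable.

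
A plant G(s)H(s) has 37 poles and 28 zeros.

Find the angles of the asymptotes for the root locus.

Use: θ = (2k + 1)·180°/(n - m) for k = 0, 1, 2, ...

n - m = 37 - 28 = 9. Angles: θk = (2k + 1)·180°/9 = 20°, 60°, 100°, 140°, 180°, 220°, 260°, 300°, 340°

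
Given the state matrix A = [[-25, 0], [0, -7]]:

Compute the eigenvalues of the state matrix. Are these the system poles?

For diagonal matrix, eigenvalues are diagonal entries: λ₁ = -25, λ₂ = -7. Eigenvalues of A = system poles.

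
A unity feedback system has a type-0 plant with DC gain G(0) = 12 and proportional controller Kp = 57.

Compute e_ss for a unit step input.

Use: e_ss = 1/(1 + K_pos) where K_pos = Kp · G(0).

K_pos = Kp · G(0) = 57 × 12 = 684. e_ss = 1/(1 + 684) = 0.0015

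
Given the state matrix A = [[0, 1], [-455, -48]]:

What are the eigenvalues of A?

det(A - λI) = λ² - (-48)λ + 455 = (λ - (-13))(λ - (-35)). Eigenvalues: -13, -35.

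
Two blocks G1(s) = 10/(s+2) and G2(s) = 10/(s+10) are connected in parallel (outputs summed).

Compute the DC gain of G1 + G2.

Parallel: G_eq = G1 + G2. DC gain = G1(0) + G2(0) = 10/2 + 10/10 = 5 + 1 = 6.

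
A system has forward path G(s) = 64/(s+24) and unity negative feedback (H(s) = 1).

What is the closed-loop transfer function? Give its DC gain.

T(s) = G/(1+GH) = [64/(s+24)] / [1 + 64/(s+24)] = 64/(s+24+64) = 64/(s+88). DC gain = 64/88 = 0.7273.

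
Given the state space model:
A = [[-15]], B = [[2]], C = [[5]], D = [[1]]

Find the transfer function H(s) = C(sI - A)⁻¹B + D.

(sI - A)⁻¹ = 1/(s + 15). H(s) = 5×2/(s + 15) + 1 = (s + 25)/(s + 15).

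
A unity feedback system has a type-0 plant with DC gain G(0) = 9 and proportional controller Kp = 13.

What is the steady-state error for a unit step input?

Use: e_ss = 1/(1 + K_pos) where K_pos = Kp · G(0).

K_pos = Kp · G(0) = 13 × 9 = 117. e_ss = 1/(1 + 117) = 0.0085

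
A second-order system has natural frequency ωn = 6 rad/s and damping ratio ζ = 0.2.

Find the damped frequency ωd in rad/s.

ωd = ωn√(1 - ζ²) = 6√(1 - 0.2²) = 5.88 rad/s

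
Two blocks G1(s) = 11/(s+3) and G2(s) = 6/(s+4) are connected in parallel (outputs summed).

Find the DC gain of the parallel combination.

Parallel: G_eq = G1 + G2. DC gain = G1(0) + G2(0) = 11/3 + 6/4 = 3.6667 + 1.5 = 5.1667.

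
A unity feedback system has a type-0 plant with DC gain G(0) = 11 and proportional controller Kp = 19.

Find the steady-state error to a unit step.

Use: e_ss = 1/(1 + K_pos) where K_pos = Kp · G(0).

K_pos = Kp · G(0) = 19 × 11 = 209. e_ss = 1/(1 + 209) = 0.0048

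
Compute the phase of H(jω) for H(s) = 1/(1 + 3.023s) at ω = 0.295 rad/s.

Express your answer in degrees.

Phase = -arctan(ωτ) = -arctan(0.295 × 3.023) = -41.7°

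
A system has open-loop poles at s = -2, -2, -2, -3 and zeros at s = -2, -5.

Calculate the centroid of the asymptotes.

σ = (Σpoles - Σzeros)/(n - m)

σ = (Σpoles - Σzeros)/(n - m) = (-9 - (-7))/(4 - 2) = -2/2 = -1.0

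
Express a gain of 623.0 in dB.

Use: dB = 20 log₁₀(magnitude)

dB = 20 log₁₀(623.0) = 55.9 dB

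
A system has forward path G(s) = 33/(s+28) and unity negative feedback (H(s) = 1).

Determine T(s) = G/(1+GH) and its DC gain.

T(s) = G/(1+GH) = [33/(s+28)] / [1 + 33/(s+28)] = 33/(s+28+33) = 33/(s+61). DC gain = 33/61 = 0.5410.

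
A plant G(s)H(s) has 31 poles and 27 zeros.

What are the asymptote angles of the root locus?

n - m = 31 - 27 = 4. Angles: θk = (2k + 1)·180°/4 = 45°, 135°, 225°, 315°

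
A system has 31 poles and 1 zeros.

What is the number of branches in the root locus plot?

Root locus has n branches where n = number of poles = 31.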